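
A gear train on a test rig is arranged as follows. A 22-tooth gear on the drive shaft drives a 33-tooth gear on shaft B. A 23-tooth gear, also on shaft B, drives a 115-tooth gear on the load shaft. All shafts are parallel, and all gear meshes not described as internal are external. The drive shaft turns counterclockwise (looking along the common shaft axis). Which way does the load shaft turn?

the drive shaft → shaft B: external mesh, 1 reversal → CW.
shaft B → the load shaft: external mesh, 1 reversal → CCW.
2 reversals in total — an even number — so the load shaft turns the same way as the drive shaft.

counterclockwise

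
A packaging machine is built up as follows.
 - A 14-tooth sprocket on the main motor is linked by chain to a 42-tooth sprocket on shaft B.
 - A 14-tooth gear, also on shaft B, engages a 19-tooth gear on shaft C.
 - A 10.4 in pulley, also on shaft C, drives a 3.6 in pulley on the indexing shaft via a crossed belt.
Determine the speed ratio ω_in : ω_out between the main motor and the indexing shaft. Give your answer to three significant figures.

1.41

Each stage contributes driven/driver: chain 42/14 = 3, gear mesh 19/14 = 1.3571, belt 3.6/10.4 = 0.34615.
Overall: 3 × 1.3571 × 0.34615 = 1.4093.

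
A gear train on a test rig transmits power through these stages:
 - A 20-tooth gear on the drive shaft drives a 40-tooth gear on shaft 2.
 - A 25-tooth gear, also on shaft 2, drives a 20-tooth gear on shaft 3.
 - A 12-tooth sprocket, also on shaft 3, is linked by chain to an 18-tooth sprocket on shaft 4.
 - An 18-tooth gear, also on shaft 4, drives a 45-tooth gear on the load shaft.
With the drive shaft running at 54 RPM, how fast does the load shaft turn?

9 RPM

Gear mesh: ratio = 40/20 = 2, so shaft 2 turns at 54 / 2 = 27 RPM.
Gear mesh: ratio = 20/25 = 0.8, so shaft 3 turns at 27 / 0.8 = 33.75 RPM.
Chain: ratio = 18/12 = 1.5, so shaft 4 turns at 33.75 / 1.5 = 22.5 RPM.
Gear mesh: ratio = 45/18 = 2.5, so the load shaft turns at 22.5 / 2.5 = 9 RPM.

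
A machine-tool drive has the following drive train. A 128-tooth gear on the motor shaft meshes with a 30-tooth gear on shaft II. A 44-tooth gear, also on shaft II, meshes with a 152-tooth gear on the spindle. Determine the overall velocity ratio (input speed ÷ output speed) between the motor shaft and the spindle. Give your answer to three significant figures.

Each stage contributes driven/driver: gear mesh 30/128 = 0.23438, gear mesh 152/44 = 3.4545.
Overall: 0.23438 × 3.4545 = 0.80966.

0.810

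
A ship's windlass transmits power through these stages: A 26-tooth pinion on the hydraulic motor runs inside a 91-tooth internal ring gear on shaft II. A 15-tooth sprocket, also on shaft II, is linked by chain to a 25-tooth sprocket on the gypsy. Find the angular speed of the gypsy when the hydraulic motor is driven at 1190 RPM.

204 RPM

the hydraulic motor → shaft II (internal gear, 91/26): 1190 ÷ 3.5 = 340 RPM
shaft II → the gypsy (chain, 25/15): 340 ÷ 1.6667 = 204 RPM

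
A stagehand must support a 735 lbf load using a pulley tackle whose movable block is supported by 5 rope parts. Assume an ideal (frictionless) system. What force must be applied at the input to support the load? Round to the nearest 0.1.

Block-and-tackle MA = number of supporting rope parts = 5.
Effort = load / MA = 735 / 5 = 147 lbf.

147.0 lbf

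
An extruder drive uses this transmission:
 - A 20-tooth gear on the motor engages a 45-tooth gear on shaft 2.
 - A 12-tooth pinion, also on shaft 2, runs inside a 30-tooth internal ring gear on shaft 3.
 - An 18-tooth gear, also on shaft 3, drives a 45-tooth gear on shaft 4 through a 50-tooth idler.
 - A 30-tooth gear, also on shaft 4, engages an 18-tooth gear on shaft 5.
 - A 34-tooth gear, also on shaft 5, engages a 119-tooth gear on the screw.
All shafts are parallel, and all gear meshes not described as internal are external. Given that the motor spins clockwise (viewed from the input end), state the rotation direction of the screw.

anticlockwise

the motor → shaft 2: external mesh, 1 reversal → CCW.
shaft 2 → shaft 3: internal mesh, same direction → CCW.
shaft 3 → shaft 4: driver → idler → driven is 2 external meshes, 2 reversals → CCW.
shaft 4 → shaft 5: external mesh, 1 reversal → CW.
shaft 5 → the screw: external mesh, 1 reversal → CCW.
5 reversals in total — an odd number — so the screw turns opposite to the motor.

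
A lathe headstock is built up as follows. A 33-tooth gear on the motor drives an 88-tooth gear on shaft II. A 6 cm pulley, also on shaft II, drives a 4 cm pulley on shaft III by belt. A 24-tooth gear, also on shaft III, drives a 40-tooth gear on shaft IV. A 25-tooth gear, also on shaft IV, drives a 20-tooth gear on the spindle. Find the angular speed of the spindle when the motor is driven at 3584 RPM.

1512 RPM

Gear mesh: ratio = 88/33 = 2.6667, so shaft II turns at 3584 / 2.6667 = 1344 RPM.
Belt: ratio = 4/6 = 0.66667, so shaft III turns at 1344 / 0.66667 = 2016 RPM.
Gear mesh: ratio = 40/24 = 1.6667, so shaft IV turns at 2016 / 1.6667 = 1209.6 RPM.
Gear mesh: ratio = 20/25 = 0.8, so the spindle turns at 1209.6 / 0.8 = 1512 RPM.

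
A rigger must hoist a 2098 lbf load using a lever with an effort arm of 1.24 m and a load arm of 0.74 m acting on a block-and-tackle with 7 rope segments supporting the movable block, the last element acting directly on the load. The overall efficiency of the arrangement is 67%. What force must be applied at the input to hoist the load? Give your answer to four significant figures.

Lever MA = effort arm / load arm = 1.24/0.74 = 1.6757.
Block-and-tackle MA = number of supporting rope parts = 7.
Combined ideal MA = 1.6757 × 7 = 11.73.
Actual MA = 11.73 × 0.67 = 7.8589.
Effort = load / actual MA = 2098 / 7.8589 = 266.96 lbf.

267.0 lbf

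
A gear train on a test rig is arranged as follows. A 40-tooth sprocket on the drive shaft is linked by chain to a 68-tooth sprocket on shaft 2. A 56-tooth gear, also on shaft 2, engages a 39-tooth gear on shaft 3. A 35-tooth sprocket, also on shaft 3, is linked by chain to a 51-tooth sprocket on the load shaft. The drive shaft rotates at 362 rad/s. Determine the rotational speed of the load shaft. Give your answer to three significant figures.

the drive shaft → shaft 2 (chain, 68/40): 362 ÷ 1.7 = 212.94 rad/s
shaft 2 → shaft 3 (gear mesh, 39/56): 212.94 ÷ 0.69643 = 305.76 rad/s
shaft 3 → the load shaft (chain, 51/35): 305.76 ÷ 1.4571 = 209.84 rad/s

210 rad/s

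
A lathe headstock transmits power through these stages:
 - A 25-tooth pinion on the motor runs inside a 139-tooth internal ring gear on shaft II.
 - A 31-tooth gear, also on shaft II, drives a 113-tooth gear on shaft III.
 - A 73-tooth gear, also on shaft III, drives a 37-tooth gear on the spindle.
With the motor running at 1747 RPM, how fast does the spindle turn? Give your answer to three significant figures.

170 RPM

the motor → shaft II (internal gear, 139/25): 1747 ÷ 5.56 = 314.21 RPM
shaft II → shaft III (gear mesh, 113/31): 314.21 ÷ 3.6452 = 86.199 RPM
shaft III → the spindle (gear mesh, 37/73): 86.199 ÷ 0.50685 = 170.07 RPM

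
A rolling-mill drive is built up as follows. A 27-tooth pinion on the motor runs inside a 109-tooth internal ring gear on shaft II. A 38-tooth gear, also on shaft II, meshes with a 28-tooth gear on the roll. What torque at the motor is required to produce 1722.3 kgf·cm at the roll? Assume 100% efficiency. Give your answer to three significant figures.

579 kgf·cm

Overall ratio R = 4.037 × 0.73684 = 2.9747.
Input torque = output torque / R = 1722.3 / 2.9747 = 578.99 kgf·cm.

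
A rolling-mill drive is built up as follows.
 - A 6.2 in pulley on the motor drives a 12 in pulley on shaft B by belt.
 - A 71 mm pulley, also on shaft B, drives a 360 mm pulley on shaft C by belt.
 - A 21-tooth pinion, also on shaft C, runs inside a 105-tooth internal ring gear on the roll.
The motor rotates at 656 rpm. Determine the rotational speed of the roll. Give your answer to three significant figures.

belt 12/6.2 = 1.9355 → 656/1.9355 = 338.93 rpm
belt 360/71 = 5.0704 → 338.93/5.0704 = 66.845 rpm
internal gear 105/21 = 5 → 66.845/5 = 13.369 rpm

13.4 rpm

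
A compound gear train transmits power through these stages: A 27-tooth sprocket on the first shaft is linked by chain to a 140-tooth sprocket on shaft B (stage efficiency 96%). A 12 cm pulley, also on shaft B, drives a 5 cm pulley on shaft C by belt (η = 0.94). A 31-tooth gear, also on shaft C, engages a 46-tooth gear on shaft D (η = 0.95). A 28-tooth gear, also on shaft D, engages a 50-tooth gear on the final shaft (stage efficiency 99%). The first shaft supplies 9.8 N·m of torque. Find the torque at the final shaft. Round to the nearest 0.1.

After the chain (140/27): 9.8 × 5.1852 × 0.96 = 48.782 N·m
After the belt (5/12): 48.782 × 0.41667 × 0.94 = 19.106 N·m
After the gear mesh (46/31): 19.106 × 1.4839 × 0.95 = 26.934 N·m
After the gear mesh (50/28): 26.934 × 1.7857 × 0.99 = 47.615 N·m

47.6 N·m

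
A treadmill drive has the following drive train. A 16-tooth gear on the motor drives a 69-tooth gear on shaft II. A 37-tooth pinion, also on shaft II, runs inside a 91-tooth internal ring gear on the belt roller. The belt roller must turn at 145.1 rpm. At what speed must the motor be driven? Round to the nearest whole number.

1539 rpm

Overall ratio R = 4.3125 × 2.4595 = 10.606.
Required input speed = output speed × R = 145.1 × 10.606 = 1539 rpm.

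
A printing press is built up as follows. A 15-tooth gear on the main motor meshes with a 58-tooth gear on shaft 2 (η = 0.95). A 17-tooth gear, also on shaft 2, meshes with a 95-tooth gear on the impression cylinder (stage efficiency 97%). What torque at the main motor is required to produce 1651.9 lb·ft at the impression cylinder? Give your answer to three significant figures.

Overall ratio R = 3.8667 × 5.5882 = 21.608; overall efficiency η = 0.95 × 0.97 = 0.9215.
Input torque = output torque / (R × η) = 1651.9 / (21.608 × 0.9215) = 82.962 lb·ft.

83.0 lb·ft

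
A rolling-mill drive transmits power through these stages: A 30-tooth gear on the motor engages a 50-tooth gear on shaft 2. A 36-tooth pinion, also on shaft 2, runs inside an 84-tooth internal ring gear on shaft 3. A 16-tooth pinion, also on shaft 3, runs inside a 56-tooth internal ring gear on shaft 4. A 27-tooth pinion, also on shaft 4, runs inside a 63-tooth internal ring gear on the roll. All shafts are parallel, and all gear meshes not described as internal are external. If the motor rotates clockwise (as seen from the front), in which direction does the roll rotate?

the motor → shaft 2: external mesh, 1 reversal → CCW.
shaft 2 → shaft 3: internal mesh, same direction → CCW.
shaft 3 → shaft 4: internal mesh, same direction → CCW.
shaft 4 → the roll: internal mesh, same direction → CCW.
1 reversal in total — an odd number — so the roll turns opposite to the motor.

counterclockwise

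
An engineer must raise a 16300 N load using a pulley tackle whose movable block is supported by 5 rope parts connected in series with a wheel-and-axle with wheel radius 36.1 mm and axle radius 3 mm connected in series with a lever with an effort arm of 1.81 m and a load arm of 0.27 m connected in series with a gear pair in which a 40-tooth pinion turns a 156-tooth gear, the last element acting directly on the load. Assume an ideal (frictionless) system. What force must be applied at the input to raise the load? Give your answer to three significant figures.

Block-and-tackle MA = number of supporting rope parts = 5.
Wheel-and-axle MA = R/r = 36.1/3 = 12.033.
Lever MA = effort arm / load arm = 1.81/0.27 = 6.7037.
Gear pair MA = 156/40 = 3.9.
Combined ideal MA = 5 × 12.033 × 6.7037 × 3.9 = 1573.
Effort = load / MA = 16300 / 1573 = 10.362 N.

10.4 N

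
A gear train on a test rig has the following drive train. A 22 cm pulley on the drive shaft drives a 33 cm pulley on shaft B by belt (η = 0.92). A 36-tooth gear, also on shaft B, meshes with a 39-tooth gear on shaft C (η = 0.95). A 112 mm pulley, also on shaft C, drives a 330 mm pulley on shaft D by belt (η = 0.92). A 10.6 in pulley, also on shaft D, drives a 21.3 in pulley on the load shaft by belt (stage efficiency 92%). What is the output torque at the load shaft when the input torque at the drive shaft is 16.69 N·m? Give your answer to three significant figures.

119 N·m

belt 33/22 = 1.5 → τ = 16.69·1.5·0.92 = 23.032 N·m
gear mesh 39/36 = 1.0833 → τ = 23.032·1.0833·0.95 = 23.704 N·m
belt 330/112 = 2.9464 → τ = 23.704·2.9464·0.92 = 64.255 N·m
belt 21.3/10.6 = 2.0094 → τ = 64.255·2.0094·0.92 = 118.79 N·m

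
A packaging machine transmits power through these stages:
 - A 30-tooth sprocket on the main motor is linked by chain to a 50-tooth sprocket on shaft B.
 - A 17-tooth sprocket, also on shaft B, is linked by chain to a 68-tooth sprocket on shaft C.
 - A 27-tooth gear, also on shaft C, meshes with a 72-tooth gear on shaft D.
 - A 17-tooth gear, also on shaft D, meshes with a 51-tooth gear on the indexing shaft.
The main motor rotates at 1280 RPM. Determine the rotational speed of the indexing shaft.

24 RPM

the main motor → shaft B (chain, 50/30): 1280 ÷ 1.6667 = 768 RPM
shaft B → shaft C (chain, 68/17): 768 ÷ 4 = 192 RPM
shaft C → shaft D (gear mesh, 72/27): 192 ÷ 2.6667 = 72 RPM
shaft D → the indexing shaft (gear mesh, 51/17): 72 ÷ 3 = 24 RPM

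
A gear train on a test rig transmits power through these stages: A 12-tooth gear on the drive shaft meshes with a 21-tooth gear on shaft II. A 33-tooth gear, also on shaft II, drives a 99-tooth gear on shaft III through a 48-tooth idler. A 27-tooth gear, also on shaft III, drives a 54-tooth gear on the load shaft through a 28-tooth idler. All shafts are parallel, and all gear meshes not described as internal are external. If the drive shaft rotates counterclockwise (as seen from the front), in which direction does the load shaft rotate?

the drive shaft → shaft II: external mesh, 1 reversal → CW.
shaft II → shaft III: driver → idler → driven is 2 external meshes, 2 reversals → CW.
shaft III → the load shaft: driver → idler → driven is 2 external meshes, 2 reversals → CW.
5 reversals in total — an odd number — so the load shaft turns opposite to the drive shaft.

clockwise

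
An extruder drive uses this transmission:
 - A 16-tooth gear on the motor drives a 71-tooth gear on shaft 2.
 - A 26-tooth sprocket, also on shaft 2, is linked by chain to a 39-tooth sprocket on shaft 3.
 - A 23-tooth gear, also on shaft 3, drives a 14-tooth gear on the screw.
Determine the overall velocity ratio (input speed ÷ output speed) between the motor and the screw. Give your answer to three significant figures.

4.05

Each stage contributes driven/driver: gear mesh 71/16 = 4.4375, chain 39/26 = 1.5, gear mesh 14/23 = 0.6087.
Overall: 4.4375 × 1.5 × 0.6087 = 4.0516.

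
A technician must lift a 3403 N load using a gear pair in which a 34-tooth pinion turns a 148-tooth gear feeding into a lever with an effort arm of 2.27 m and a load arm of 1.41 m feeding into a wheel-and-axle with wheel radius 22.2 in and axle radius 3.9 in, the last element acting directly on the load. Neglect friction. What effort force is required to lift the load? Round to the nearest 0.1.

85.3 N

Gear pair MA = 148/34 = 4.3529.
Lever MA = effort arm / load arm = 2.27/1.41 = 1.6099.
Wheel-and-axle MA = R/r = 22.2/3.9 = 5.6923.
Combined ideal MA = 4.3529 × 1.6099 × 5.6923 = 39.891.
Effort = load / MA = 3403 / 39.891 = 85.307 N.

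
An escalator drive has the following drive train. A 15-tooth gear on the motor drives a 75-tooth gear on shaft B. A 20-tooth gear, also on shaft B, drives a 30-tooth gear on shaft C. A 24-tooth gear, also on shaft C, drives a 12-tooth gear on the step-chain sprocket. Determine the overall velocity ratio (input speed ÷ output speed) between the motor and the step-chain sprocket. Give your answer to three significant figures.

3.75

Each stage contributes driven/driver: gear mesh 75/15 = 5, gear mesh 30/20 = 1.5, gear mesh 12/24 = 0.5.
Overall: 5 × 1.5 × 0.5 = 3.75.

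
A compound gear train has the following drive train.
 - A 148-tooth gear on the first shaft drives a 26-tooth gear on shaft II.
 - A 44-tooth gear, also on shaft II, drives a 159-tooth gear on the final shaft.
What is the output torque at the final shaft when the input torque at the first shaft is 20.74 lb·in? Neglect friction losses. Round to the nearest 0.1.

13.2 lb·in

Gear mesh: ratio = 26/148 = 0.17568; torque at shaft II = 20.74 × 0.17568 = 3.6435 lb·in.
Gear mesh: ratio = 159/44 = 3.6136; torque at the final shaft = 3.6435 × 3.6136 = 13.166 lb·in.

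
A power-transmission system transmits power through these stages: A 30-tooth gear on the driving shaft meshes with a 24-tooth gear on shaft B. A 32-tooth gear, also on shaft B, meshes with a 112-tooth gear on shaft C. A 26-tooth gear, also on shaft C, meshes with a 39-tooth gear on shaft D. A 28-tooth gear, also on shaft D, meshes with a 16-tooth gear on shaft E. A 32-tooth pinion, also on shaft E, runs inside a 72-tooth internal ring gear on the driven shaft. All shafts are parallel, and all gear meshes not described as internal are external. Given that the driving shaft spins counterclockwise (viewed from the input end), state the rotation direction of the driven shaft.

counterclockwise

the driving shaft → shaft B: external mesh, 1 reversal → CW.
shaft B → shaft C: external mesh, 1 reversal → CCW.
shaft C → shaft D: external mesh, 1 reversal → CW.
shaft D → shaft E: external mesh, 1 reversal → CCW.
shaft E → the driven shaft: internal mesh, same direction → CCW.
4 reversals in total — an even number — so the driven shaft turns the same way as the driving shaft.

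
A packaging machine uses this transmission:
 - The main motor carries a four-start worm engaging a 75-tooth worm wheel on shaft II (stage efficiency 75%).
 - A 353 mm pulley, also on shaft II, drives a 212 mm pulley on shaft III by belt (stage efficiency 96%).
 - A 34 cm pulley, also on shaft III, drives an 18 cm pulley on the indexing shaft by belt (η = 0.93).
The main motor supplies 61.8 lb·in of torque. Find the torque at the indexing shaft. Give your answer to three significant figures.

Worm: ratio = 75/4 = 18.75; torque at shaft II = 61.8 × 18.75 × 0.75 = 869.06 lb·in.
Belt: ratio = 212/353 = 0.60057; torque at shaft III = 869.06 × 0.60057 × 0.96 = 501.05 lb·in.
Belt: ratio = 18/34 = 0.52941; torque at the indexing shaft = 501.05 × 0.52941 × 0.93 = 246.69 lb·in.

247 lb·in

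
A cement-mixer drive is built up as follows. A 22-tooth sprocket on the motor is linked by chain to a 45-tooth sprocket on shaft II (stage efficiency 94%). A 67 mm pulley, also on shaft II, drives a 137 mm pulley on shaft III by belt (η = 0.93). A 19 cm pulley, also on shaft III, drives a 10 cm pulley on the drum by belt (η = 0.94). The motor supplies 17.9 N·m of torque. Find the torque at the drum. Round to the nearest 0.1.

32.4 N·m

Chain: ratio = 45/22 = 2.0455; torque at shaft II = 17.9 × 2.0455 × 0.94 = 34.417 N·m.
Belt: ratio = 137/67 = 2.0448; torque at shaft III = 34.417 × 2.0448 × 0.93 = 65.448 N·m.
Belt: ratio = 10/19 = 0.52632; torque at the drum = 65.448 × 0.52632 × 0.94 = 32.38 N·m.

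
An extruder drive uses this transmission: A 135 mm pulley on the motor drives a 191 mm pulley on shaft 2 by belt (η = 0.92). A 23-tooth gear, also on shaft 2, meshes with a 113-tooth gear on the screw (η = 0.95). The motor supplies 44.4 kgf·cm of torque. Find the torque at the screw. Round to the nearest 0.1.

After the belt (191/135): 44.4 × 1.4148 × 0.92 = 57.792 kgf·cm
After the gear mesh (113/23): 57.792 × 4.913 × 0.95 = 269.74 kgf·cm

269.7 kgf·cm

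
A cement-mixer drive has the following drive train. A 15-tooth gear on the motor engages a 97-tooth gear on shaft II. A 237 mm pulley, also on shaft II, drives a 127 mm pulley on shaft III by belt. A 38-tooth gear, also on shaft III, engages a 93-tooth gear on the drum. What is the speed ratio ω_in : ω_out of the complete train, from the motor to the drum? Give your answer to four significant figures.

Each stage contributes driven/driver: gear mesh 97/15 = 6.4667, belt 127/237 = 0.53586, gear mesh 93/38 = 2.4474.
Overall: 6.4667 × 0.53586 × 2.4474 = 8.4808.

8.481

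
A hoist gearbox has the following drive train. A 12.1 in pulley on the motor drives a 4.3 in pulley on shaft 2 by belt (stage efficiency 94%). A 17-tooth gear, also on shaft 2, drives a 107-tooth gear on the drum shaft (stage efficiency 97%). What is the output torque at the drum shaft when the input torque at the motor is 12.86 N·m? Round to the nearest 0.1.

Belt: ratio = 4.3/12.1 = 0.35537; torque at shaft 2 = 12.86 × 0.35537 × 0.94 = 4.2959 N·m.
Gear mesh: ratio = 107/17 = 6.2941; torque at the drum shaft = 4.2959 × 6.2941 × 0.97 = 26.228 N·m.

26.2 N·m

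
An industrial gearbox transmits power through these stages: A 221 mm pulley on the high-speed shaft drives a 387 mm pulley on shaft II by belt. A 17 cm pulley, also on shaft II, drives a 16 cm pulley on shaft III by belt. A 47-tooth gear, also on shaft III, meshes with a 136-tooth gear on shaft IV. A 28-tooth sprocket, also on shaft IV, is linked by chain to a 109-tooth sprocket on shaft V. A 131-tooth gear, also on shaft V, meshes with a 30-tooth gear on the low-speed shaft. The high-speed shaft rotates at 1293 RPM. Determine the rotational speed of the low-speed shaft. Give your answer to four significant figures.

Belt: ratio = 387/221 = 1.7511, so shaft II turns at 1293 / 1.7511 = 738.38 RPM.
Belt: ratio = 16/17 = 0.94118, so shaft III turns at 738.38 / 0.94118 = 784.53 RPM.
Gear mesh: ratio = 136/47 = 2.8936, so shaft IV turns at 784.53 / 2.8936 = 271.12 RPM.
Chain: ratio = 109/28 = 3.8929, so shaft V turns at 271.12 / 3.8929 = 69.646 RPM.
Gear mesh: ratio = 30/131 = 0.22901, so the low-speed shaft turns at 69.646 / 0.22901 = 304.12 RPM.

304.1 RPM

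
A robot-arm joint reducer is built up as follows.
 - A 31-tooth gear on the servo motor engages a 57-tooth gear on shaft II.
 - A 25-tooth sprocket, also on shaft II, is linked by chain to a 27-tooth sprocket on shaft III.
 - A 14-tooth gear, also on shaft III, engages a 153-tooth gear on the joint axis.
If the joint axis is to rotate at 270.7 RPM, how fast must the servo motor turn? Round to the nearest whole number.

5875 RPM

Overall ratio R = 1.8387 × 1.08 × 10.929 = 21.702.
Required input speed = output speed × R = 270.7 × 21.702 = 5874.7 RPM.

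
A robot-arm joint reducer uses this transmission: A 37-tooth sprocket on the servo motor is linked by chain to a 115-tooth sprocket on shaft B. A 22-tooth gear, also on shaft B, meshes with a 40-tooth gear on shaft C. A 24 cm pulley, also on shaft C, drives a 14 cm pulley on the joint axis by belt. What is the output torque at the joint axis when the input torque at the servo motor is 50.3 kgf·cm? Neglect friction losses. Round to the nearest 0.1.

After the chain (115/37): 50.3 × 3.1081 = 156.34 kgf·cm
After the gear mesh (40/22): 156.34 × 1.8182 = 284.25 kgf·cm
After the belt (14/24): 284.25 × 0.58333 = 165.81 kgf·cm

165.8 kgf·cm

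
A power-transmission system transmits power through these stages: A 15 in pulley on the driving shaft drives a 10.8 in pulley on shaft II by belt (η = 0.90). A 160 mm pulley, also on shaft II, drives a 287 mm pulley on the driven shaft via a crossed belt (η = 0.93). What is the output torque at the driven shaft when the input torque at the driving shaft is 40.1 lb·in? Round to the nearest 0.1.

belt 10.8/15 = 0.72 → τ = 40.1·0.72·0.90 = 25.985 lb·in
belt 287/160 = 1.7937 → τ = 25.985·1.7937·0.93 = 43.348 lb·in

43.3 lb·in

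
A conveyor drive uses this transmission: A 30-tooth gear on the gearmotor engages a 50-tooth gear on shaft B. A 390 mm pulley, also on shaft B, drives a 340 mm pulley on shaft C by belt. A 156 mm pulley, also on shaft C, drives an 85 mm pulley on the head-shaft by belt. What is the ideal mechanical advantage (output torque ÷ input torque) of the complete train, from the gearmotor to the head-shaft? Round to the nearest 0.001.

0.792

Each stage contributes driven/driver: gear mesh 50/30 = 1.6667, belt 340/390 = 0.87179, belt 85/156 = 0.54487.
Overall: 1.6667 × 0.87179 × 0.54487 = 0.79169.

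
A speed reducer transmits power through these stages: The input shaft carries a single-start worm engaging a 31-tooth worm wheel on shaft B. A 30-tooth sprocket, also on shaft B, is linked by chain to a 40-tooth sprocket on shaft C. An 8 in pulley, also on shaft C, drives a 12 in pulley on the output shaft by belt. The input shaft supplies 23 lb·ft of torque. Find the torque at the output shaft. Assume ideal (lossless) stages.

1426 lb·ft

Worm: ratio = 31/1 = 31; torque at shaft B = 23 × 31 = 713 lb·ft.
Chain: ratio = 40/30 = 1.3333; torque at shaft C = 713 × 1.3333 = 950.67 lb·ft.
Belt: ratio = 12/8 = 1.5; torque at the output shaft = 950.67 × 1.5 = 1426 lb·ft.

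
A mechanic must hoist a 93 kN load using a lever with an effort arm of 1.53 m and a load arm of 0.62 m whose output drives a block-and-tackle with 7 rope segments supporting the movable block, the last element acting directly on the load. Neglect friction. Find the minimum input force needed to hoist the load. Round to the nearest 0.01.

5.38 kN

Lever MA = effort arm / load arm = 1.53/0.62 = 2.4677.
Block-and-tackle MA = number of supporting rope parts = 7.
Combined ideal MA = 2.4677 × 7 = 17.274.
Effort = load / MA = 93 / 17.274 = 5.3838 kN.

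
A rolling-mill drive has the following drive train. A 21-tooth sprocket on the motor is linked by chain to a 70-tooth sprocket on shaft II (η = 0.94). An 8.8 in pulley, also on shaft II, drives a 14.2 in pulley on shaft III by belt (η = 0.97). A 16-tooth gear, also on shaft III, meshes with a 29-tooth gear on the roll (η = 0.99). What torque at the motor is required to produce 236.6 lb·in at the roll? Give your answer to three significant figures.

26.9 lb·in

Overall ratio R = 3.3333 × 1.6136 × 1.8125 = 9.7491; overall efficiency η = 0.94 × 0.97 × 0.99 = 0.9027.
Input torque = output torque / (R × η) = 236.6 / (9.7491 × 0.9027) = 26.885 lb·in.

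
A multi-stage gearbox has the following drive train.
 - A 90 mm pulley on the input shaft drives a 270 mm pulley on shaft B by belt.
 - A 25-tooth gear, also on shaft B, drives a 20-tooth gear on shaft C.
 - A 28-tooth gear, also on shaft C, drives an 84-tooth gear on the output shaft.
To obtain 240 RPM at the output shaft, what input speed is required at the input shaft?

1728 RPM

Overall ratio R = 3 × 0.8 × 3 = 7.2.
Required input speed = output speed × R = 240 × 7.2 = 1728 RPM.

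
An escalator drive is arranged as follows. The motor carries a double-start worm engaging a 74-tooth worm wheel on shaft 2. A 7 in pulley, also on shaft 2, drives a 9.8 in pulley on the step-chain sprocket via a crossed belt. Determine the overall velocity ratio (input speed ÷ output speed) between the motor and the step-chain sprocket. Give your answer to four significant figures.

51.80

Each stage contributes driven/driver: worm 74/2 = 37, belt 9.8/7 = 1.4.
Overall: 37 × 1.4 = 51.8.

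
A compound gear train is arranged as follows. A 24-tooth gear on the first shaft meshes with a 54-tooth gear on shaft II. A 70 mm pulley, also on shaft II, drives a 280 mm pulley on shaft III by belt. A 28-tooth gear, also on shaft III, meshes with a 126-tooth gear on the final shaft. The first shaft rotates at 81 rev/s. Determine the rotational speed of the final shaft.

Gear mesh: ratio = 54/24 = 2.25, so shaft II turns at 81 / 2.25 = 36 rev/s.
Belt: ratio = 280/70 = 4, so shaft III turns at 36 / 4 = 9 rev/s.
Gear mesh: ratio = 126/28 = 4.5, so the final shaft turns at 9 / 4.5 = 2 rev/s.

2 rev/s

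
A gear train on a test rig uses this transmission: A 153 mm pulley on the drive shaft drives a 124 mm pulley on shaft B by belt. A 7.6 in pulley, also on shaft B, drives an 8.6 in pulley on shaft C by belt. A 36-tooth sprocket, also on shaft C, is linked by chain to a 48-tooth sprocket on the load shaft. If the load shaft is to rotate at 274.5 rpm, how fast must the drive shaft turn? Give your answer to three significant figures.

336 rpm

Overall ratio R = 0.81046 × 1.1316 × 1.3333 = 1.2228.
Required input speed = output speed × R = 274.5 × 1.2228 = 335.66 rpm.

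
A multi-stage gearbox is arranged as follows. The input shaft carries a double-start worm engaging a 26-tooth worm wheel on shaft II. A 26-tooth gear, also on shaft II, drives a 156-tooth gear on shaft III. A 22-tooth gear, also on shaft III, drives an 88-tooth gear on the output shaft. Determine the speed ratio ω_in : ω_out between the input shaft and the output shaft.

312

Each stage contributes driven/driver: worm 26/2 = 13, gear mesh 156/26 = 6, gear mesh 88/22 = 4.
Overall: 13 × 6 × 4 = 312.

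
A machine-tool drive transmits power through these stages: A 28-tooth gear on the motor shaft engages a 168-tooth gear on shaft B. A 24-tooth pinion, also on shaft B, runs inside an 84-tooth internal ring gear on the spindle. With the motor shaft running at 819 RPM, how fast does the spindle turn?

39 RPM

Gear mesh: ratio = 168/28 = 6, so shaft B turns at 819 / 6 = 136.5 RPM.
Internal gear: ratio = 84/24 = 3.5, so the spindle turns at 136.5 / 3.5 = 39 RPM.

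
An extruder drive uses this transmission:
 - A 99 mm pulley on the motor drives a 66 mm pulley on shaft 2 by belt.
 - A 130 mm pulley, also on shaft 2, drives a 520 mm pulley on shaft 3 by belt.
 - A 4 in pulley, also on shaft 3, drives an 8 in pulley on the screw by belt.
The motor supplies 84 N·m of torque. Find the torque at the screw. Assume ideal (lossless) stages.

448 N·m

Belt: ratio = 66/99 = 0.66667; torque at shaft 2 = 84 × 0.66667 = 56 N·m.
Belt: ratio = 520/130 = 4; torque at shaft 3 = 56 × 4 = 224 N·m.
Belt: ratio = 8/4 = 2; torque at the screw = 224 × 2 = 448 N·m.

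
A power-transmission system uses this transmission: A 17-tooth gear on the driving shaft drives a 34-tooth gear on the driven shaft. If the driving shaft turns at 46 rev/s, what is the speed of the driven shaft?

23 rev/s

the driving shaft → the driven shaft (gear mesh, 34/17): 46 ÷ 2 = 23 rev/s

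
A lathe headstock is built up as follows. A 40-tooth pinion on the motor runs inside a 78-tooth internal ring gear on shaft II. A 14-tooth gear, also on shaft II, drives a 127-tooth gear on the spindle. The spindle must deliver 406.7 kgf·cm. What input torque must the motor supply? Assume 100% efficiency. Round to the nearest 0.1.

Overall ratio R = 1.95 × 9.0714 = 17.689.
Input torque = output torque / R = 406.7 / 17.689 = 22.991 kgf·cm.

23.0 kgf·cm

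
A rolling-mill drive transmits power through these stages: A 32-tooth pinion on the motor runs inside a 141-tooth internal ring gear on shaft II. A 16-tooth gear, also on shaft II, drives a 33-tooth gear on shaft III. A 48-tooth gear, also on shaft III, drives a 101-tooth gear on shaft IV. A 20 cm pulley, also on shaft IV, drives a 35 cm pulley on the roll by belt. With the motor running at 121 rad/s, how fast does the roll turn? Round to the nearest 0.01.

the motor → shaft II (internal gear, 141/32): 121 ÷ 4.4062 = 27.461 rad/s
shaft II → shaft III (gear mesh, 33/16): 27.461 ÷ 2.0625 = 13.314 rad/s
shaft III → shaft IV (gear mesh, 101/48): 13.314 ÷ 2.1042 = 6.3276 rad/s
shaft IV → the roll (belt, 35/20): 6.3276 ÷ 1.75 = 3.6158 rad/s

3.62 rad/s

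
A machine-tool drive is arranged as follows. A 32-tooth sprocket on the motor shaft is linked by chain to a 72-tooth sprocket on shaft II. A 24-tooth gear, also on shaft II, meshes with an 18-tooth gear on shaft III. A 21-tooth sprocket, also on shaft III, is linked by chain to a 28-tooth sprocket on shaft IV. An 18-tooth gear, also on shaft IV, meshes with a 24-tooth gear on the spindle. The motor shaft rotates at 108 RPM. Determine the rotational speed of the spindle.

Chain: ratio = 72/32 = 2.25, so shaft II turns at 108 / 2.25 = 48 RPM.
Gear mesh: ratio = 18/24 = 0.75, so shaft III turns at 48 / 0.75 = 64 RPM.
Chain: ratio = 28/21 = 1.3333, so shaft IV turns at 64 / 1.3333 = 48 RPM.
Gear mesh: ratio = 24/18 = 1.3333, so the spindle turns at 48 / 1.3333 = 36 RPM.

36 RPM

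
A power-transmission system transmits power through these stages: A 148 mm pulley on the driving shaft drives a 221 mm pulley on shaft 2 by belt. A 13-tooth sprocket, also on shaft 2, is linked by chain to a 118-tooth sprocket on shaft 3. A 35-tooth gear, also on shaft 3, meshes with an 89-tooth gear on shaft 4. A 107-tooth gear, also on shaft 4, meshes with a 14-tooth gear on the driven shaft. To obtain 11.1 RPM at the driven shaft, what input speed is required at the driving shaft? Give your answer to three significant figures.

50.1 RPM

Overall ratio R = 1.4932 × 9.0769 × 2.5429 × 0.13084 = 4.5096.
Required input speed = output speed × R = 11.1 × 4.5096 = 50.056 RPM.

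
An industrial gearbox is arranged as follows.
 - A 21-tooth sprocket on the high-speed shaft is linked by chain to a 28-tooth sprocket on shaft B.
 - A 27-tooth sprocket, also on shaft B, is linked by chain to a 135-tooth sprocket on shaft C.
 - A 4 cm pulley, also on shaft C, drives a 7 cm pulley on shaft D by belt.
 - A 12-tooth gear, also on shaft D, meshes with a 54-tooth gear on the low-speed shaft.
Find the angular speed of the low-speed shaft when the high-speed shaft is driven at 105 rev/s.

Chain: ratio = 28/21 = 1.3333, so shaft B turns at 105 / 1.3333 = 78.75 rev/s.
Chain: ratio = 135/27 = 5, so shaft C turns at 78.75 / 5 = 15.75 rev/s.
Belt: ratio = 7/4 = 1.75, so shaft D turns at 15.75 / 1.75 = 9 rev/s.
Gear mesh: ratio = 54/12 = 4.5, so the low-speed shaft turns at 9 / 4.5 = 2 rev/s.

2 rev/s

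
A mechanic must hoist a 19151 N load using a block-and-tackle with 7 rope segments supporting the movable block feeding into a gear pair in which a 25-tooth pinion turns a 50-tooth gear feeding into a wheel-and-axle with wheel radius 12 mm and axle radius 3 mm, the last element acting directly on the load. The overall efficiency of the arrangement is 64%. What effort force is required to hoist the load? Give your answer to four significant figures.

Block-and-tackle MA = number of supporting rope parts = 7.
Gear pair MA = 50/25 = 2.
Wheel-and-axle MA = R/r = 12/3 = 4.
Combined ideal MA = 7 × 2 × 4 = 56.
Actual MA = 56 × 0.64 = 35.84.
Effort = load / actual MA = 19151 / 35.84 = 534.35 N.

534.3 N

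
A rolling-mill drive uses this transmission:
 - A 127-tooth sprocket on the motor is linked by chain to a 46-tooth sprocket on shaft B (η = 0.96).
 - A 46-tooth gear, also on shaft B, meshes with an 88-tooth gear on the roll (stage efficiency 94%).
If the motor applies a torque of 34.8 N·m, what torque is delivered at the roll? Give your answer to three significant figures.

Chain: ratio = 46/127 = 0.3622; torque at shaft B = 34.8 × 0.3622 × 0.96 = 12.101 N·m.
Gear mesh: ratio = 88/46 = 1.913; torque at the roll = 12.101 × 1.913 × 0.94 = 21.76 N·m.

21.8 N·m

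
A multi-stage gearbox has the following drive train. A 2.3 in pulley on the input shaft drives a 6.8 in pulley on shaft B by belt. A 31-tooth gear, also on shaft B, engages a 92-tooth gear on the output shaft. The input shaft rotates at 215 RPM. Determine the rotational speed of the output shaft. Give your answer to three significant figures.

belt 6.8/2.3 = 2.9565 → 215/2.9565 = 72.721 RPM
gear mesh 92/31 = 2.9677 → 72.721/2.9677 = 24.504 RPM

24.5 RPM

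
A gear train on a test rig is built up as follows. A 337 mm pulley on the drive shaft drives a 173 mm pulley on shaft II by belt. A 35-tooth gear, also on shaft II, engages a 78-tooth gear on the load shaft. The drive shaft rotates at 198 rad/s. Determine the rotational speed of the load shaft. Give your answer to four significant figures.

173.1 rad/s

belt 173/337 = 0.51335 → 198/0.51335 = 385.7 rad/s
gear mesh 78/35 = 2.2286 → 385.7/2.2286 = 173.07 rad/s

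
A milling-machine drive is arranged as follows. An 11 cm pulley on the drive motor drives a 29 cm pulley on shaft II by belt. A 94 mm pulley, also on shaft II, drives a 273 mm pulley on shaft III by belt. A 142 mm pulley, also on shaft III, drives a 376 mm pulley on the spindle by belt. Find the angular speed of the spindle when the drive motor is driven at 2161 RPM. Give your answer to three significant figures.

107 RPM

Belt: ratio = 29/11 = 2.6364, so shaft II turns at 2161 / 2.6364 = 819.69 RPM.
Belt: ratio = 273/94 = 2.9043, so shaft III turns at 819.69 / 2.9043 = 282.24 RPM.
Belt: ratio = 376/142 = 2.6479, so the spindle turns at 282.24 / 2.6479 = 106.59 RPM.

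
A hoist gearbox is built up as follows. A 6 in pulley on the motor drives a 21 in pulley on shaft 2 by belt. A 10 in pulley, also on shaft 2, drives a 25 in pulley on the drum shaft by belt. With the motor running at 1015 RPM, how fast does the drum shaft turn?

belt 21/6 = 3.5 → 1015/3.5 = 290 RPM
belt 25/10 = 2.5 → 290/2.5 = 116 RPM

116 RPM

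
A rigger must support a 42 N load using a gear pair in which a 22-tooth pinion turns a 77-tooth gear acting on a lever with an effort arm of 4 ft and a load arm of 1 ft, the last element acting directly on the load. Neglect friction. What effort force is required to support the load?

Gear pair MA = 77/22 = 3.5.
Lever MA = effort arm / load arm = 4/1 = 4.
Combined ideal MA = 3.5 × 4 = 14.
Effort = load / MA = 42 / 14 = 3 N.

3 N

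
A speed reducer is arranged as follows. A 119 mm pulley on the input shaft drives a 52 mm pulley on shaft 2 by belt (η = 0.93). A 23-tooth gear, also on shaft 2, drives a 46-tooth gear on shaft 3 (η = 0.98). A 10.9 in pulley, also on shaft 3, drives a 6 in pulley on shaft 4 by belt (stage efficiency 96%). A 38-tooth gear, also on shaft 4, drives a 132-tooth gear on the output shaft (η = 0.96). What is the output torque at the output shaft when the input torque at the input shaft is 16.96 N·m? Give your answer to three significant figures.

23.8 N·m

belt 52/119 = 0.43697 → τ = 16.96·0.43697·0.93 = 6.8923 N·m
gear mesh 46/23 = 2 → τ = 6.8923·2·0.98 = 13.509 N·m
belt 6/10.9 = 0.55046 → τ = 13.509·0.55046·0.96 = 7.1387 N·m
gear mesh 132/38 = 3.4737 → τ = 7.1387·3.4737·0.96 = 23.806 N·m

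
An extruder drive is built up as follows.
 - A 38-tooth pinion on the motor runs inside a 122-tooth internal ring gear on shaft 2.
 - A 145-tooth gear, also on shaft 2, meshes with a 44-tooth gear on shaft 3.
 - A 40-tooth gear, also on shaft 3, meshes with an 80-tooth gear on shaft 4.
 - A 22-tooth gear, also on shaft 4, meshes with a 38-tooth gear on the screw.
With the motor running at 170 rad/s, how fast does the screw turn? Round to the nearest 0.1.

50.5 rad/s

the motor → shaft 2 (internal gear, 122/38): 170 ÷ 3.2105 = 52.951 rad/s
shaft 2 → shaft 3 (gear mesh, 44/145): 52.951 ÷ 0.30345 = 174.5 rad/s
shaft 3 → shaft 4 (gear mesh, 80/40): 174.5 ÷ 2 = 87.249 rad/s
shaft 4 → the screw (gear mesh, 38/22): 87.249 ÷ 1.7273 = 50.512 rad/s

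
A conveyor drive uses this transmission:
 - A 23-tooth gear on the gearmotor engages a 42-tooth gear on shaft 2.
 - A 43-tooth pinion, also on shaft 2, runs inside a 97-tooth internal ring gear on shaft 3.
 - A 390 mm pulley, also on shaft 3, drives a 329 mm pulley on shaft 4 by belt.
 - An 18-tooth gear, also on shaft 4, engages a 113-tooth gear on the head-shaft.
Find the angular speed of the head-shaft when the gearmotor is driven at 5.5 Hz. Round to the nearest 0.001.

0.252 Hz

gear mesh 42/23 = 1.8261 → 5.5/1.8261 = 3.0119 Hz
internal gear 97/43 = 2.2558 → 3.0119/2.2558 = 1.3352 Hz
belt 329/390 = 0.84359 → 1.3352/0.84359 = 1.5827 Hz
gear mesh 113/18 = 6.2778 → 1.5827/6.2778 = 0.25212 Hz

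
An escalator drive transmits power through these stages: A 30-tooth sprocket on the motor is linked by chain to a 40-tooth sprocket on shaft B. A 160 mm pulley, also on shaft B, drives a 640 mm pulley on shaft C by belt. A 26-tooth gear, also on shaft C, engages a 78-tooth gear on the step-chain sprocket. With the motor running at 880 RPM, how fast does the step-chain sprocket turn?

Chain: ratio = 40/30 = 1.3333, so shaft B turns at 880 / 1.3333 = 660 RPM.
Belt: ratio = 640/160 = 4, so shaft C turns at 660 / 4 = 165 RPM.
Gear mesh: ratio = 78/26 = 3, so the step-chain sprocket turns at 165 / 3 = 55 RPM.

55 RPM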